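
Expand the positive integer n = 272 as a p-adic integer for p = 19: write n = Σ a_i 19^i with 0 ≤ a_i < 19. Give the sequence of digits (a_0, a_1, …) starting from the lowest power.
(a_0, a_1, …) = (6, 14)

Repeated division by 19 gives the digits low-to-high: 272 = 6 + 14·19^1. Digit sequence: (6, 14).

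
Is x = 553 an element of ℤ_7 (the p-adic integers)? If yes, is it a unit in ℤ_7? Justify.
x ∈ ℤ_7 but not a unit; v_7(x) = 1 > 0

ℤ_7 = {x ∈ ℚ_7 : v_7(x) ≥ 0} and ℤ_7^× = {x ∈ ℤ_7 : v_7(x) = 0}. Here v_7(553) = v_7(num) − v_7(den) = 1; compare against these criteria.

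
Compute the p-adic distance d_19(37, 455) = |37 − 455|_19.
d_19(37, 455) = 1/19

Step 1 — x − y = 37 − 455 = -418. Step 2 — v_19(-418) = 1 (factor: -418 = −(19^1 · 22); the sign does not affect v_p). Step 3 — |x − y|_19 = 19^{-1} = 1/19.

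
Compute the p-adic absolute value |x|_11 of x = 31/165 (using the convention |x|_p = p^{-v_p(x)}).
|31/165|_11 = 11

Step 1 — compute v_11(x) by factoring powers of 11 out of the numerator and denominator: v_11(31/165) = -1. Step 2 — apply |x|_p = p^{-v_p(x)} = 11^{1} = 11.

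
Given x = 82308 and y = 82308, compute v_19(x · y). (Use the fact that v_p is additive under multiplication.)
v_19(6774606864) = 6

v_p(x) = 3 (factor: 82308 = 19^3 · 12); v_p(y) = 3 (factor: 82308 = 19^3 · 12). Additivity: v_p(xy) = v_p(x) + v_p(y) = 3 + 3 = 6. (Direct check: xy = 6774606864 = 19^6 · (144).)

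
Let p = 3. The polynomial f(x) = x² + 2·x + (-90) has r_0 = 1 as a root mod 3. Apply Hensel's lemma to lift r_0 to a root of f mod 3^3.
r_2 = 7 (mod 27)

Hensel: r_{i+1} = r_i − f(r_i)·(f′(r_i))^{-1} mod 3^{i+2}, f′(x) = 2x + 2. Iterate:
  r_0 = 1 (mod 3)
  r_1 = 7 (mod 9)
  r_2 = 7 (mod 27)
Final: r = 7 satisfies f(r) ≡ 0 mod 3^3.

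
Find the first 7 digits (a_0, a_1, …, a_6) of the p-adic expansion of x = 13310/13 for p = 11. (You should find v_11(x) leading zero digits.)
(a_0, …, a_6) = (0, 0, 0, 5, 3, 9, 0)

v_11(13310/13) = 3, so a_0 = ... = a_2 = 0. Factor out: x = 11^3 · u with u = 10/13 a unit in ℤ_11. Expand u iteratively via a_{v+i} = u_i mod 11, u_{i+1} = (u_i − a_{v+i})/11:
  u_0 = 10/13;  a_3 = 5;  u_1 = (u_0 − 5)/11 = -5/13
  u_1 = -5/13;  a_4 = 3;  u_2 = (u_1 − 3)/11 = -4/13
  u_2 = -4/13;  a_5 = 9;  u_3 = (u_2 − 9)/11 = -11/13
  u_3 = -11/13;  a_6 = 0;  u_4 = (u_3 − 0)/11 = -1/13
Digits: (0, 0, 0, 5, 3, 9, 0).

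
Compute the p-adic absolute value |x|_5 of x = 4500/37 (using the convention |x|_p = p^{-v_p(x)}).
|4500/37|_5 = 1/125

Step 1 — compute v_5(x) by factoring powers of 5 out of the numerator and denominator: v_5(4500/37) = 3. Step 2 — apply |x|_p = p^{-v_p(x)} = 5^{-3} = 1/125.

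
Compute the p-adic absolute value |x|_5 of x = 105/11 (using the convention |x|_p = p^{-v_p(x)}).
|105/11|_5 = 1/5

Step 1 — compute v_5(x) by factoring powers of 5 out of the numerator and denominator: v_5(105/11) = 1. Step 2 — apply |x|_p = p^{-v_p(x)} = 5^{-1} = 1/5.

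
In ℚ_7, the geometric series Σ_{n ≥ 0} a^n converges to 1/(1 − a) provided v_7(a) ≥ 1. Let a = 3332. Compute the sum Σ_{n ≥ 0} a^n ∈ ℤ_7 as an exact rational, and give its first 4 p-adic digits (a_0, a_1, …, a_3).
Σ a^n = 1/(1 − a) = -1/3331;  first 4 digits = (1, 0, 5, 2)

v_7(a) = 2 ≥ 1, so the series converges in ℤ_7 to 1/(1 − a) = 1/(1 − 3332) = -1/3331. Expand this rational in ℤ_7: compute digits iteratively via d_i = x_i mod 7, x_{i+1} = (x_i − d_i)/7. The first 4 digits are (1, 0, 5, 2).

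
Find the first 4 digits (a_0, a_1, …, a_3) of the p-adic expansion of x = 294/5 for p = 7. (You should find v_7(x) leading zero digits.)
(a_0, …, a_3) = (0, 0, 4, 1)

v_7(294/5) = 2, so a_0 = ... = a_1 = 0. Factor out: x = 7^2 · u with u = 6/5 a unit in ℤ_7. Expand u iteratively via a_{v+i} = u_i mod 7, u_{i+1} = (u_i − a_{v+i})/7:
  u_0 = 6/5;  a_2 = 4;  u_1 = (u_0 − 4)/7 = -2/5
  u_1 = -2/5;  a_3 = 1;  u_2 = (u_1 − 1)/7 = -1/5
Digits: (0, 0, 4, 1).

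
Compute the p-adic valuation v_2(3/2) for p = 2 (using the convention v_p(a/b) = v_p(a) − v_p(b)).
v_2(3/2) = -1

Factor powers of 2 from the numerator and denominator of the reduced fraction: 3 = 2^0 · 3 and 2 = 2^1 · 1. Apply v_p(a/b) = v_p(a) − v_p(b): v_2(3/2) = 0 − 1 = -1.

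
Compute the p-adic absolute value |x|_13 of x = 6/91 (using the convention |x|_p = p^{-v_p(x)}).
|6/91|_13 = 13

Step 1 — compute v_13(x) by factoring powers of 13 out of the numerator and denominator: v_13(6/91) = -1. Step 2 — apply |x|_p = p^{-v_p(x)} = 13^{1} = 13.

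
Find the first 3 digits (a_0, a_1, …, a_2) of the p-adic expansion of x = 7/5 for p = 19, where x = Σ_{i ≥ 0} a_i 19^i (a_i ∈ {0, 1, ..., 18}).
(a_0, …, a_2) = (9, 11, 7)

v_19(7/5) = 0 (numerator and denominator both coprime to 19), so x ∈ ℤ_19^×. Compute digits iteratively via a_i = x_i mod 19, x_{i+1} = (x_i − a_i)/19, with x_0 = x:
  x_0 = 7/5;  a_0 = 9;  x_1 = (x_0 − 9)/19 = -2/5
  x_1 = -2/5;  a_1 = 11;  x_2 = (x_1 − 11)/19 = -3/5
  x_2 = -3/5;  a_2 = 7;  x_3 = (x_2 − 7)/19 = -2/5
Digits: (9, 11, 7).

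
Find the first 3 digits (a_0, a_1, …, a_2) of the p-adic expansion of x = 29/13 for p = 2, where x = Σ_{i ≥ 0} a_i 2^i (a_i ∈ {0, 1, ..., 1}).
(a_0, …, a_2) = (1, 0, 0)

v_2(29/13) = 0 (numerator and denominator both coprime to 2), so x ∈ ℤ_2^×. Compute digits iteratively via a_i = x_i mod 2, x_{i+1} = (x_i − a_i)/2, with x_0 = x:
  x_0 = 29/13;  a_0 = 1;  x_1 = (x_0 − 1)/2 = 8/13
  x_1 = 8/13;  a_1 = 0;  x_2 = (x_1 − 0)/2 = 4/13
  x_2 = 4/13;  a_2 = 0;  x_3 = (x_2 − 0)/2 = 2/13
Digits: (1, 0, 0).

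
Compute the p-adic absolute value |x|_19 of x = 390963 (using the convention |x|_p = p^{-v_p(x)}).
|390963|_19 = 1/130321

Step 1 — compute v_19(x) by factoring powers of 19 out of the numerator and denominator: v_19(390963) = 4. Step 2 — apply |x|_p = p^{-v_p(x)} = 19^{-4} = 1/130321.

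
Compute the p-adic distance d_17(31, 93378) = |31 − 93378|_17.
d_17(31, 93378) = 1/4913

Step 1 — x − y = 31 − 93378 = -93347. Step 2 — v_17(-93347) = 3 (factor: -93347 = −(17^3 · 19); the sign does not affect v_p). Step 3 — |x − y|_17 = 17^{-3} = 1/4913.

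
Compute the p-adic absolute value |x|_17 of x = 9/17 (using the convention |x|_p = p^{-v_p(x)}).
|9/17|_17 = 17

Step 1 — compute v_17(x) by factoring powers of 17 out of the numerator and denominator: v_17(9/17) = -1. Step 2 — apply |x|_p = p^{-v_p(x)} = 17^{1} = 17.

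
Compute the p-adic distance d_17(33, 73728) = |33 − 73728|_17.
d_17(33, 73728) = 1/4913

Step 1 — x − y = 33 − 73728 = -73695. Step 2 — v_17(-73695) = 3 (factor: -73695 = −(17^3 · 15); the sign does not affect v_p). Step 3 — |x − y|_17 = 17^{-3} = 1/4913.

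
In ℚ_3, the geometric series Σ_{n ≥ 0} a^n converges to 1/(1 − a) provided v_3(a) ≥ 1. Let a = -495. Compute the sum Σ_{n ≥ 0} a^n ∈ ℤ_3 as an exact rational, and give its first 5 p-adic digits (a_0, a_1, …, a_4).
Σ a^n = 1/(1 − a) = 1/496;  first 5 digits = (1, 0, 2, 2, 0)

v_3(a) = 2 ≥ 1, so the series converges in ℤ_3 to 1/(1 − a) = 1/(1 − (-495)) = 1/496. Expand this rational in ℤ_3: compute digits iteratively via d_i = x_i mod 3, x_{i+1} = (x_i − d_i)/3. The first 5 digits are (1, 0, 2, 2, 0).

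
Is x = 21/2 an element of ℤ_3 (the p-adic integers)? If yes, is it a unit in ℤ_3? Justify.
x ∈ ℤ_3 but not a unit; v_3(x) = 1 > 0

ℤ_3 = {x ∈ ℚ_3 : v_3(x) ≥ 0} and ℤ_3^× = {x ∈ ℤ_3 : v_3(x) = 0}. Here v_3(21/2) = v_3(num) − v_3(den) = 1; compare against these criteria.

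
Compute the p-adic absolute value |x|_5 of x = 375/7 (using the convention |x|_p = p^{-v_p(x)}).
|375/7|_5 = 1/125

Step 1 — compute v_5(x) by factoring powers of 5 out of the numerator and denominator: v_5(375/7) = 3. Step 2 — apply |x|_p = p^{-v_p(x)} = 5^{-3} = 1/125.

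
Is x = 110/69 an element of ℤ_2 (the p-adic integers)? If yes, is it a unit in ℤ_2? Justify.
x ∈ ℤ_2 but not a unit; v_2(x) = 1 > 0

ℤ_2 = {x ∈ ℚ_2 : v_2(x) ≥ 0} and ℤ_2^× = {x ∈ ℤ_2 : v_2(x) = 0}. Here v_2(110/69) = v_2(num) − v_2(den) = 1; compare against these criteria.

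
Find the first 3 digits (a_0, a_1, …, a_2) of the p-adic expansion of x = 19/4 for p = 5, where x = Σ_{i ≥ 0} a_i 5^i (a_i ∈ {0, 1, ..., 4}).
(a_0, …, a_2) = (1, 2, 1)

v_5(19/4) = 0 (numerator and denominator both coprime to 5), so x ∈ ℤ_5^×. Compute digits iteratively via a_i = x_i mod 5, x_{i+1} = (x_i − a_i)/5, with x_0 = x:
  x_0 = 19/4;  a_0 = 1;  x_1 = (x_0 − 1)/5 = 3/4
  x_1 = 3/4;  a_1 = 2;  x_2 = (x_1 − 2)/5 = -1/4
  x_2 = -1/4;  a_2 = 1;  x_3 = (x_2 − 1)/5 = -1/4
Digits: (1, 2, 1).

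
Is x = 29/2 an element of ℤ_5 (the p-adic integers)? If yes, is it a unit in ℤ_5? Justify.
x ∈ ℤ_5^× (unit); v_5(x) = 0

ℤ_5 = {x ∈ ℚ_5 : v_5(x) ≥ 0} and ℤ_5^× = {x ∈ ℤ_5 : v_5(x) = 0}. Here v_5(29/2) = v_5(num) − v_5(den) = 0; compare against these criteria.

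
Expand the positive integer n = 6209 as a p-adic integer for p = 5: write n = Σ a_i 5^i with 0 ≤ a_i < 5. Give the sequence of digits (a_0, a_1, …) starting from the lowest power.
(a_0, a_1, …) = (4, 1, 3, 4, 4, 1)

Repeated division by 5 gives the digits low-to-high: 6209 = 4 + 1·5^1 + 3·5^2 + 4·5^3 + 4·5^4 + 1·5^5. Digit sequence: (4, 1, 3, 4, 4, 1).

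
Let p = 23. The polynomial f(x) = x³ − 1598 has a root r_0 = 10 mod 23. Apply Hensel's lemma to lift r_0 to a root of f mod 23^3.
r_2 = 7485 (mod 12167)

Hensel: r_{i+1} = r_i − f(r_i)/f′(r_i) mod 23^{i+2}, where f′(x) = 3x². Iterate:
  r_0 = 10 (mod 23)
  r_1 = 79 (mod 529)
  r_2 = 7485 (mod 12167)
Final: r = 7485 with f(r) ≡ 0 mod 23^3.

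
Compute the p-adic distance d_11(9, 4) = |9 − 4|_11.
d_11(9, 4) = 1

Step 1 — x − y = 9 − 4 = 5. Step 2 — v_11(5) = 0 (factor: 5 = (11^0 · 5); the sign does not affect v_p). Step 3 — |x − y|_11 = 11^{0} = 1.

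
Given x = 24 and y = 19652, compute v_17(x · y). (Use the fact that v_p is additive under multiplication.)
v_17(471648) = 3

v_p(x) = 0 (factor: 24 = 17^0 · 24); v_p(y) = 3 (factor: 19652 = 17^3 · 4). Additivity: v_p(xy) = v_p(x) + v_p(y) = 0 + 3 = 3. (Direct check: xy = 471648 = 17^3 · (96).)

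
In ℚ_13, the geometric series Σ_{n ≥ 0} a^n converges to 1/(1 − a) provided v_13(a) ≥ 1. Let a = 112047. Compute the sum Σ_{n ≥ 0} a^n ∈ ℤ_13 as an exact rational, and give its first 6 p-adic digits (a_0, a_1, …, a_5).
Σ a^n = 1/(1 − a) = -1/112046;  first 6 digits = (1, 0, 0, 12, 3, 0)

v_13(a) = 3 ≥ 1, so the series converges in ℤ_13 to 1/(1 − a) = 1/(1 − 112047) = -1/112046. Expand this rational in ℤ_13: compute digits iteratively via d_i = x_i mod 13, x_{i+1} = (x_i − d_i)/13. The first 6 digits are (1, 0, 0, 12, 3, 0).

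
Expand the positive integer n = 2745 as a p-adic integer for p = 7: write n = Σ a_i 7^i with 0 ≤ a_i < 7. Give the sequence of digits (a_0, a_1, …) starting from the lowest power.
(a_0, a_1, …) = (1, 0, 0, 1, 1)

Repeated division by 7 gives the digits low-to-high: 2745 = 1 + 1·7^3 + 1·7^4. Digit sequence: (1, 0, 0, 1, 1).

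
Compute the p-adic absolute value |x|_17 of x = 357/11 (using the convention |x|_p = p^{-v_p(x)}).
|357/11|_17 = 1/17

Step 1 — compute v_17(x) by factoring powers of 17 out of the numerator and denominator: v_17(357/11) = 1. Step 2 — apply |x|_p = p^{-v_p(x)} = 17^{-1} = 1/17.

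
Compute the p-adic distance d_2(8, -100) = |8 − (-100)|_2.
d_2(8, -100) = 1/4

Step 1 — x − y = 8 − (-100) = 108. Step 2 — v_2(108) = 2 (factor: 108 = (2^2 · 27); the sign does not affect v_p). Step 3 — |x − y|_2 = 2^{-2} = 1/4.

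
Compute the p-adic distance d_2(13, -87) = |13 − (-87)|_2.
d_2(13, -87) = 1/4

Step 1 — x − y = 13 − (-87) = 100. Step 2 — v_2(100) = 2 (factor: 100 = (2^2 · 25); the sign does not affect v_p). Step 3 — |x − y|_2 = 2^{-2} = 1/4.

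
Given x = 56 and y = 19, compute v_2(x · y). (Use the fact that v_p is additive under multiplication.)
v_2(1064) = 3

v_p(x) = 3 (factor: 56 = 2^3 · 7); v_p(y) = 0 (factor: 19 = 2^0 · 19). Additivity: v_p(xy) = v_p(x) + v_p(y) = 3 + 0 = 3. (Direct check: xy = 1064 = 2^3 · (133).)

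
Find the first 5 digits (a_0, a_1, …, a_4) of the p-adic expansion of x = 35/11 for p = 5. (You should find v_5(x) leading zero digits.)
(a_0, …, a_4) = (0, 2, 2, 0, 4)

v_5(35/11) = 1, so a_0 = ... = a_0 = 0. Factor out: x = 5^1 · u with u = 7/11 a unit in ℤ_5. Expand u iteratively via a_{v+i} = u_i mod 5, u_{i+1} = (u_i − a_{v+i})/5:
  u_0 = 7/11;  a_1 = 2;  u_1 = (u_0 − 2)/5 = -3/11
  u_1 = -3/11;  a_2 = 2;  u_2 = (u_1 − 2)/5 = -5/11
  u_2 = -5/11;  a_3 = 0;  u_3 = (u_2 − 0)/5 = -1/11
  u_3 = -1/11;  a_4 = 4;  u_4 = (u_3 − 4)/5 = -9/11
Digits: (0, 2, 2, 0, 4).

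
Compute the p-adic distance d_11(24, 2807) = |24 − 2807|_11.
d_11(24, 2807) = 1/121

Step 1 — x − y = 24 − 2807 = -2783. Step 2 — v_11(-2783) = 2 (factor: -2783 = −(11^2 · 23); the sign does not affect v_p). Step 3 — |x − y|_11 = 11^{-2} = 1/121.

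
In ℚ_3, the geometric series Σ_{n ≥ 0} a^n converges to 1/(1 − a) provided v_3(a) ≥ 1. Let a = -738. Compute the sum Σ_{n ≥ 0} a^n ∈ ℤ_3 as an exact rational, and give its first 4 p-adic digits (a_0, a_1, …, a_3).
Σ a^n = 1/(1 − a) = 1/739;  first 4 digits = (1, 0, 2, 2)

v_3(a) = 2 ≥ 1, so the series converges in ℤ_3 to 1/(1 − a) = 1/(1 − (-738)) = 1/739. Expand this rational in ℤ_3: compute digits iteratively via d_i = x_i mod 3, x_{i+1} = (x_i − d_i)/3. The first 4 digits are (1, 0, 2, 2).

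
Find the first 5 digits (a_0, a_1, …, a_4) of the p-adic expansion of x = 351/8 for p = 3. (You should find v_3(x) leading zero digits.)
(a_0, …, a_4) = (0, 0, 0, 2, 1)

v_3(351/8) = 3, so a_0 = ... = a_2 = 0. Factor out: x = 3^3 · u with u = 13/8 a unit in ℤ_3. Expand u iteratively via a_{v+i} = u_i mod 3, u_{i+1} = (u_i − a_{v+i})/3:
  u_0 = 13/8;  a_3 = 2;  u_1 = (u_0 − 2)/3 = -1/8
  u_1 = -1/8;  a_4 = 1;  u_2 = (u_1 − 1)/3 = -3/8
Digits: (0, 0, 0, 2, 1).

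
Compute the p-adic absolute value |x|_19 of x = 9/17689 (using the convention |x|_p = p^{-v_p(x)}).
|9/17689|_19 = 361

Step 1 — compute v_19(x) by factoring powers of 19 out of the numerator and denominator: v_19(9/17689) = -2. Step 2 — apply |x|_p = p^{-v_p(x)} = 19^{2} = 361.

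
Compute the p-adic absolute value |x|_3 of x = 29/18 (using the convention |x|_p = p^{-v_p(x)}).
|29/18|_3 = 9

Step 1 — compute v_3(x) by factoring powers of 3 out of the numerator and denominator: v_3(29/18) = -2. Step 2 — apply |x|_p = p^{-v_p(x)} = 3^{2} = 9.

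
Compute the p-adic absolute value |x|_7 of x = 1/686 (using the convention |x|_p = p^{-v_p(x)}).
|1/686|_7 = 343

Step 1 — compute v_7(x) by factoring powers of 7 out of the numerator and denominator: v_7(1/686) = -3. Step 2 — apply |x|_p = p^{-v_p(x)} = 7^{3} = 343.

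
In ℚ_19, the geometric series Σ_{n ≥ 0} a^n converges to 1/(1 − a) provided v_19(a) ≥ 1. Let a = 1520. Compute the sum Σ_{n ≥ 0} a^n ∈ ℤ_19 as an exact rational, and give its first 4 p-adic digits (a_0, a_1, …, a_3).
Σ a^n = 1/(1 − a) = -1/1519;  first 4 digits = (1, 4, 1, 2)

v_19(a) = 1 ≥ 1, so the series converges in ℤ_19 to 1/(1 − a) = 1/(1 − 1520) = -1/1519. Expand this rational in ℤ_19: compute digits iteratively via d_i = x_i mod 19, x_{i+1} = (x_i − d_i)/19. The first 4 digits are (1, 4, 1, 2).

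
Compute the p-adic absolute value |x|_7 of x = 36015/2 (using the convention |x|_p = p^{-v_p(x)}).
|36015/2|_7 = 1/2401

Step 1 — compute v_7(x) by factoring powers of 7 out of the numerator and denominator: v_7(36015/2) = 4. Step 2 — apply |x|_p = p^{-v_p(x)} = 7^{-4} = 1/2401.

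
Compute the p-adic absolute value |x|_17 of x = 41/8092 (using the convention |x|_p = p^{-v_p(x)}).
|41/8092|_17 = 289

Step 1 — compute v_17(x) by factoring powers of 17 out of the numerator and denominator: v_17(41/8092) = -2. Step 2 — apply |x|_p = p^{-v_p(x)} = 17^{2} = 289.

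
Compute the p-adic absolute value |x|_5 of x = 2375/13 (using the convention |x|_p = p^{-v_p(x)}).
|2375/13|_5 = 1/125

Step 1 — compute v_5(x) by factoring powers of 5 out of the numerator and denominator: v_5(2375/13) = 3. Step 2 — apply |x|_p = p^{-v_p(x)} = 5^{-3} = 1/125.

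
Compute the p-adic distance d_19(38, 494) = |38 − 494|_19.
d_19(38, 494) = 1/19

Step 1 — x − y = 38 − 494 = -456. Step 2 — v_19(-456) = 1 (factor: -456 = −(19^1 · 24); the sign does not affect v_p). Step 3 — |x − y|_19 = 19^{-1} = 1/19.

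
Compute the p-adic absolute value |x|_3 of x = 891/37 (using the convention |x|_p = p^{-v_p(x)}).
|891/37|_3 = 1/81

Step 1 — compute v_3(x) by factoring powers of 3 out of the numerator and denominator: v_3(891/37) = 4. Step 2 — apply |x|_p = p^{-v_p(x)} = 3^{-4} = 1/81.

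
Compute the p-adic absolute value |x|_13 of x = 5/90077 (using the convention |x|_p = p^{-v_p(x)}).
|5/90077|_13 = 2197

Step 1 — compute v_13(x) by factoring powers of 13 out of the numerator and denominator: v_13(5/90077) = -3. Step 2 — apply |x|_p = p^{-v_p(x)} = 13^{3} = 2197.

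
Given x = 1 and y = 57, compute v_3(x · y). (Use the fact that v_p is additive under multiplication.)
v_3(57) = 1

v_p(x) = 0 (factor: 1 = 3^0 · 1); v_p(y) = 1 (factor: 57 = 3^1 · 19). Additivity: v_p(xy) = v_p(x) + v_p(y) = 0 + 1 = 1. (Direct check: xy = 57 = 3^1 · (19).)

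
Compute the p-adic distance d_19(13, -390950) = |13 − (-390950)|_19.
d_19(13, -390950) = 1/130321

Step 1 — x − y = 13 − (-390950) = 390963. Step 2 — v_19(390963) = 4 (factor: 390963 = (19^4 · 3); the sign does not affect v_p). Step 3 — |x − y|_19 = 19^{-4} = 1/130321.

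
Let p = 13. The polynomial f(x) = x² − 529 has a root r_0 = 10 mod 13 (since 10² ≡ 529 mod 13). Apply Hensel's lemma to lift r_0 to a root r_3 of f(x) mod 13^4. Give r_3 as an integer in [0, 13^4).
r_3 = 23 (mod 28561)

Hensel's recurrence: r_{i+1} = r_i − f(r_i)·(f′(r_i))^{-1} mod 13^{i+2}, with f′(x) = 2x. Iterate:
  r_0 = 10 (mod 13)
  r_1 = 23 (mod 169)
  r_2 = 23 (mod 2197)
  r_3 = 23 (mod 28561)
Final: r_3 = 23, and one checks f(r_3) ≡ 0 mod 13^4.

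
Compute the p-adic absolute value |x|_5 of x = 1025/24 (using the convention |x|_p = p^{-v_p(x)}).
|1025/24|_5 = 1/25

Step 1 — compute v_5(x) by factoring powers of 5 out of the numerator and denominator: v_5(1025/24) = 2. Step 2 — apply |x|_p = p^{-v_p(x)} = 5^{-2} = 1/25.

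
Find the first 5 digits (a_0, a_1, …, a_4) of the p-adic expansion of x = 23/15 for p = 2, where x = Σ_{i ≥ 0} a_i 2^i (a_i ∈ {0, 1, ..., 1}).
(a_0, …, a_4) = (1, 0, 0, 1, 1)

v_2(23/15) = 0 (numerator and denominator both coprime to 2), so x ∈ ℤ_2^×. Compute digits iteratively via a_i = x_i mod 2, x_{i+1} = (x_i − a_i)/2, with x_0 = x:
  x_0 = 23/15;  a_0 = 1;  x_1 = (x_0 − 1)/2 = 4/15
  x_1 = 4/15;  a_1 = 0;  x_2 = (x_1 − 0)/2 = 2/15
  x_2 = 2/15;  a_2 = 0;  x_3 = (x_2 − 0)/2 = 1/15
  x_3 = 1/15;  a_3 = 1;  x_4 = (x_3 − 1)/2 = -7/15
  x_4 = -7/15;  a_4 = 1;  x_5 = (x_4 − 1)/2 = -11/15
Digits: (1, 0, 0, 1, 1).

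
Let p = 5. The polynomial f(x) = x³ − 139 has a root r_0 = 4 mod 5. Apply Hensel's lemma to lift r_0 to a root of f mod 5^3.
r_2 = 29 (mod 125)

Hensel: r_{i+1} = r_i − f(r_i)/f′(r_i) mod 5^{i+2}, where f′(x) = 3x². Iterate:
  r_0 = 4 (mod 5)
  r_1 = 4 (mod 25)
  r_2 = 29 (mod 125)
Final: r = 29 with f(r) ≡ 0 mod 5^3.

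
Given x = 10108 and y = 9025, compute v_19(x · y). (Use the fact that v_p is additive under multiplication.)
v_19(91224700) = 4

v_p(x) = 2 (factor: 10108 = 19^2 · 28); v_p(y) = 2 (factor: 9025 = 19^2 · 25). Additivity: v_p(xy) = v_p(x) + v_p(y) = 2 + 2 = 4. (Direct check: xy = 91224700 = 19^4 · (700).)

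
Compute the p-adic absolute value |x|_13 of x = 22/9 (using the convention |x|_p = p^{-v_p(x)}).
|22/9|_13 = 1

Step 1 — compute v_13(x) by factoring powers of 13 out of the numerator and denominator: v_13(22/9) = 0. Step 2 — apply |x|_p = p^{-v_p(x)} = 13^{0} = 1.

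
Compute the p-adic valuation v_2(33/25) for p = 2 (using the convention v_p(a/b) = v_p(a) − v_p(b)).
v_2(33/25) = 0

Factor powers of 2 from the numerator and denominator of the reduced fraction: 33 = 2^0 · 33 and 25 = 2^0 · 25. Apply v_p(a/b) = v_p(a) − v_p(b): v_2(33/25) = 0 − 0 = 0.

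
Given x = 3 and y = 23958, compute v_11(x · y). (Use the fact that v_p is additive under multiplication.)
v_11(71874) = 3

v_p(x) = 0 (factor: 3 = 11^0 · 3); v_p(y) = 3 (factor: 23958 = 11^3 · 18). Additivity: v_p(xy) = v_p(x) + v_p(y) = 0 + 3 = 3. (Direct check: xy = 71874 = 11^3 · (54).)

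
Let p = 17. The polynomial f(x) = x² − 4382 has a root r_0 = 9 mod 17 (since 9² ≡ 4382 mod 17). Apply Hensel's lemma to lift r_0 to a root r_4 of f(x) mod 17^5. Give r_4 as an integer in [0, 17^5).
r_4 = 111818 (mod 1419857)

Hensel's recurrence: r_{i+1} = r_i − f(r_i)·(f′(r_i))^{-1} mod 17^{i+2}, with f′(x) = 2x. Iterate:
  r_0 = 9 (mod 17)
  r_1 = 264 (mod 289)
  r_2 = 3732 (mod 4913)
  r_3 = 28297 (mod 83521)
  r_4 = 111818 (mod 1419857)
Final: r_4 = 111818, and one checks f(r_4) ≡ 0 mod 17^5.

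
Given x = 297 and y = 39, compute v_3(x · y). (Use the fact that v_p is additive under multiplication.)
v_3(11583) = 4

v_p(x) = 3 (factor: 297 = 3^3 · 11); v_p(y) = 1 (factor: 39 = 3^1 · 13). Additivity: v_p(xy) = v_p(x) + v_p(y) = 3 + 1 = 4. (Direct check: xy = 11583 = 3^4 · (143).)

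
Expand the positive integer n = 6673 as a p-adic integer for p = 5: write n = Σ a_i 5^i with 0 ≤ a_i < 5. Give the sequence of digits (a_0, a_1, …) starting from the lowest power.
(a_0, a_1, …) = (3, 4, 1, 3, 0, 2)

Repeated division by 5 gives the digits low-to-high: 6673 = 3 + 4·5^1 + 1·5^2 + 3·5^3 + 2·5^5. Digit sequence: (3, 4, 1, 3, 0, 2).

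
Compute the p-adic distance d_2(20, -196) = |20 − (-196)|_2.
d_2(20, -196) = 1/8

Step 1 — x − y = 20 − (-196) = 216. Step 2 — v_2(216) = 3 (factor: 216 = (2^3 · 27); the sign does not affect v_p). Step 3 — |x − y|_2 = 2^{-3} = 1/8.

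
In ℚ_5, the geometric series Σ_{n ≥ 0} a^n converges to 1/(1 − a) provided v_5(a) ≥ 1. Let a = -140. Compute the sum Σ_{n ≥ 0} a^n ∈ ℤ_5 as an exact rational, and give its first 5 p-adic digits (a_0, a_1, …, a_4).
Σ a^n = 1/(1 − a) = 1/141;  first 5 digits = (1, 2, 3, 3, 1)

v_5(a) = 1 ≥ 1, so the series converges in ℤ_5 to 1/(1 − a) = 1/(1 − (-140)) = 1/141. Expand this rational in ℤ_5: compute digits iteratively via d_i = x_i mod 5, x_{i+1} = (x_i − d_i)/5. The first 5 digits are (1, 2, 3, 3, 1).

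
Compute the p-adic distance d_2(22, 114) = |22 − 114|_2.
d_2(22, 114) = 1/4

Step 1 — x − y = 22 − 114 = -92. Step 2 — v_2(-92) = 2 (factor: -92 = −(2^2 · 23); the sign does not affect v_p). Step 3 — |x − y|_2 = 2^{-2} = 1/4.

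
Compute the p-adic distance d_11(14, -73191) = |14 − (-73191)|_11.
d_11(14, -73191) = 1/14641

Step 1 — x − y = 14 − (-73191) = 73205. Step 2 — v_11(73205) = 4 (factor: 73205 = (11^4 · 5); the sign does not affect v_p). Step 3 — |x − y|_11 = 11^{-4} = 1/14641.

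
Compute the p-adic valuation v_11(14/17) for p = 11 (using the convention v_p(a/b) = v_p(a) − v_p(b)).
v_11(14/17) = 0

Factor powers of 11 from the numerator and denominator of the reduced fraction: 14 = 11^0 · 14 and 17 = 11^0 · 17. Apply v_p(a/b) = v_p(a) − v_p(b): v_11(14/17) = 0 − 0 = 0.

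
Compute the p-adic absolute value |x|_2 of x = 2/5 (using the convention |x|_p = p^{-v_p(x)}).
|2/5|_2 = 1/2

Step 1 — compute v_2(x) by factoring powers of 2 out of the numerator and denominator: v_2(2/5) = 1. Step 2 — apply |x|_p = p^{-v_p(x)} = 2^{-1} = 1/2.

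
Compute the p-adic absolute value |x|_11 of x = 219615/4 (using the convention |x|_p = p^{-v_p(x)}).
|219615/4|_11 = 1/14641

Step 1 — compute v_11(x) by factoring powers of 11 out of the numerator and denominator: v_11(219615/4) = 4. Step 2 — apply |x|_p = p^{-v_p(x)} = 11^{-4} = 1/14641.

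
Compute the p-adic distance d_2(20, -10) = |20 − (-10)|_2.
d_2(20, -10) = 1/2

Step 1 — x − y = 20 − (-10) = 30. Step 2 — v_2(30) = 1 (factor: 30 = (2^1 · 15); the sign does not affect v_p). Step 3 — |x − y|_2 = 2^{-1} = 1/2.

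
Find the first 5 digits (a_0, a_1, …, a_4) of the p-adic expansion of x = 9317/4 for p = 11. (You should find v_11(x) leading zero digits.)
(a_0, …, a_4) = (0, 0, 0, 10, 2)

v_11(9317/4) = 3, so a_0 = ... = a_2 = 0. Factor out: x = 11^3 · u with u = 7/4 a unit in ℤ_11. Expand u iteratively via a_{v+i} = u_i mod 11, u_{i+1} = (u_i − a_{v+i})/11:
  u_0 = 7/4;  a_3 = 10;  u_1 = (u_0 − 10)/11 = -3/4
  u_1 = -3/4;  a_4 = 2;  u_2 = (u_1 − 2)/11 = -1/4
Digits: (0, 0, 0, 10, 2).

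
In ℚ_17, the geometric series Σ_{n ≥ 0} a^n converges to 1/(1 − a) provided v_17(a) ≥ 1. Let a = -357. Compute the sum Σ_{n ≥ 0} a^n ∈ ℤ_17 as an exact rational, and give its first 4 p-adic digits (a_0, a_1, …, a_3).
Σ a^n = 1/(1 − a) = 1/358;  first 4 digits = (1, 13, 14, 12)

v_17(a) = 1 ≥ 1, so the series converges in ℤ_17 to 1/(1 − a) = 1/(1 − (-357)) = 1/358. Expand this rational in ℤ_17: compute digits iteratively via d_i = x_i mod 17, x_{i+1} = (x_i − d_i)/17. The first 4 digits are (1, 13, 14, 12).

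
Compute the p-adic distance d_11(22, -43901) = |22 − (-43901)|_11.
d_11(22, -43901) = 1/14641

Step 1 — x − y = 22 − (-43901) = 43923. Step 2 — v_11(43923) = 4 (factor: 43923 = (11^4 · 3); the sign does not affect v_p). Step 3 — |x − y|_11 = 11^{-4} = 1/14641.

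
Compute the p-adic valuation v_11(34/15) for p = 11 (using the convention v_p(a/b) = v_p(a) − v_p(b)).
v_11(34/15) = 0

Factor powers of 11 from the numerator and denominator of the reduced fraction: 34 = 11^0 · 34 and 15 = 11^0 · 15. Apply v_p(a/b) = v_p(a) − v_p(b): v_11(34/15) = 0 − 0 = 0.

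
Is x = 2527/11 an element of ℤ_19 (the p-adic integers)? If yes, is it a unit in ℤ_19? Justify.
x ∈ ℤ_19 but not a unit; v_19(x) = 2 > 0

ℤ_19 = {x ∈ ℚ_19 : v_19(x) ≥ 0} and ℤ_19^× = {x ∈ ℤ_19 : v_19(x) = 0}. Here v_19(2527/11) = v_19(num) − v_19(den) = 2; compare against these criteria.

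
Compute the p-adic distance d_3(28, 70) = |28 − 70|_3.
d_3(28, 70) = 1/3

Step 1 — x − y = 28 − 70 = -42. Step 2 — v_3(-42) = 1 (factor: -42 = −(3^1 · 14); the sign does not affect v_p). Step 3 — |x − y|_3 = 3^{-1} = 1/3.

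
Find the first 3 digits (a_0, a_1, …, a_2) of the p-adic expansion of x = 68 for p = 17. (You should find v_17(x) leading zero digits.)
(a_0, …, a_2) = (0, 4, 0)

v_17(68) = 1, so a_0 = ... = a_0 = 0. Factor out: x = 17^1 · u with u = 4 a unit in ℤ_17. Expand u iteratively via a_{v+i} = u_i mod 17, u_{i+1} = (u_i − a_{v+i})/17:
  u_0 = 4;  a_1 = 4;  u_1 = (u_0 − 4)/17 = 0
  u_1 = 0;  a_2 = 0;  u_2 = (u_1 − 0)/17 = 0
Digits: (0, 4, 0).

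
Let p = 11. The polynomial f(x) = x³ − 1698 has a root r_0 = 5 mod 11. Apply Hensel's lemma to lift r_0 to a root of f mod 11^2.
r_1 = 5 (mod 121)

Hensel: r_{i+1} = r_i − f(r_i)/f′(r_i) mod 11^{i+2}, where f′(x) = 3x². Iterate:
  r_0 = 5 (mod 11)
  r_1 = 5 (mod 121)
Final: r = 5 with f(r) ≡ 0 mod 11^2.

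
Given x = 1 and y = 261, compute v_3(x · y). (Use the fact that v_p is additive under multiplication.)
v_3(261) = 2

v_p(x) = 0 (factor: 1 = 3^0 · 1); v_p(y) = 2 (factor: 261 = 3^2 · 29). Additivity: v_p(xy) = v_p(x) + v_p(y) = 0 + 2 = 2. (Direct check: xy = 261 = 3^2 · (29).)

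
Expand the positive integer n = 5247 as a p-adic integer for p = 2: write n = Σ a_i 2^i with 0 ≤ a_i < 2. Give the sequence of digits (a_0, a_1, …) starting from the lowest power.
(a_0, a_1, …) = (1, 1, 1, 1, 1, 1, 1, 0, 0, 0, 1, 0, 1)

Repeated division by 2 gives the digits low-to-high: 5247 = 1 + 1·2^1 + 1·2^2 + 1·2^3 + 1·2^4 + 1·2^5 + 1·2^6 + 1·2^10 + 1·2^12. Digit sequence: (1, 1, 1, 1, 1, 1, 1, 0, 0, 0, 1, 0, 1).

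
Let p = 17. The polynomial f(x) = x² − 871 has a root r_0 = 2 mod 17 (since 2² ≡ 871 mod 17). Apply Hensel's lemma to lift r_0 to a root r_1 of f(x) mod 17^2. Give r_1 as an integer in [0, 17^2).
r_1 = 2 (mod 289)

Hensel's recurrence: r_{i+1} = r_i − f(r_i)·(f′(r_i))^{-1} mod 17^{i+2}, with f′(x) = 2x. Iterate:
  r_0 = 2 (mod 17)
  r_1 = 2 (mod 289)
Final: r_1 = 2, and one checks f(r_1) ≡ 0 mod 17^2.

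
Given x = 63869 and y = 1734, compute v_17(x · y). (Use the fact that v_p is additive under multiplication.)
v_17(110748846) = 5

v_p(x) = 3 (factor: 63869 = 17^3 · 13); v_p(y) = 2 (factor: 1734 = 17^2 · 6). Additivity: v_p(xy) = v_p(x) + v_p(y) = 3 + 2 = 5. (Direct check: xy = 110748846 = 17^5 · (78).)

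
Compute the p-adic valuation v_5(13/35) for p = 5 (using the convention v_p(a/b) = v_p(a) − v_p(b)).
v_5(13/35) = -1

Factor powers of 5 from the numerator and denominator of the reduced fraction: 13 = 5^0 · 13 and 35 = 5^1 · 7. Apply v_p(a/b) = v_p(a) − v_p(b): v_5(13/35) = 0 − 1 = -1.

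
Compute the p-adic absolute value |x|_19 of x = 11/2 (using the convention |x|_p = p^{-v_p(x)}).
|11/2|_19 = 1

Step 1 — compute v_19(x) by factoring powers of 19 out of the numerator and denominator: v_19(11/2) = 0. Step 2 — apply |x|_p = p^{-v_p(x)} = 19^{0} = 1.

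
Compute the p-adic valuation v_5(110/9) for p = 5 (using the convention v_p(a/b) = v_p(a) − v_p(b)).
v_5(110/9) = 1

Factor powers of 5 from the numerator and denominator of the reduced fraction: 110 = 5^1 · 22 and 9 = 5^0 · 9. Apply v_p(a/b) = v_p(a) − v_p(b): v_5(110/9) = 1 − 0 = 1.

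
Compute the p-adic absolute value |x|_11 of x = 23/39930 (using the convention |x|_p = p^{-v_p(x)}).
|23/39930|_11 = 1331

Step 1 — compute v_11(x) by factoring powers of 11 out of the numerator and denominator: v_11(23/39930) = -3. Step 2 — apply |x|_p = p^{-v_p(x)} = 11^{3} = 1331.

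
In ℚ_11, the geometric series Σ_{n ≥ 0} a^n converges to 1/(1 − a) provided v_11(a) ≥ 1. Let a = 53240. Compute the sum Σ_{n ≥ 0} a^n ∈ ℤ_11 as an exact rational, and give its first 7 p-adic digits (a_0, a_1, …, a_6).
Σ a^n = 1/(1 − a) = -1/53239;  first 7 digits = (1, 0, 0, 7, 3, 0, 5)

v_11(a) = 3 ≥ 1, so the series converges in ℤ_11 to 1/(1 − a) = 1/(1 − 53240) = -1/53239. Expand this rational in ℤ_11: compute digits iteratively via d_i = x_i mod 11, x_{i+1} = (x_i − d_i)/11. The first 7 digits are (1, 0, 0, 7, 3, 0, 5).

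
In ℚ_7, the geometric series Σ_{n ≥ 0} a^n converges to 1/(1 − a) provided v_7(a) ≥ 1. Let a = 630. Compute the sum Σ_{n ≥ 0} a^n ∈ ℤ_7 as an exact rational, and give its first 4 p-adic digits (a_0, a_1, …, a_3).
Σ a^n = 1/(1 − a) = -1/629;  first 4 digits = (1, 6, 6, 2)

v_7(a) = 1 ≥ 1, so the series converges in ℤ_7 to 1/(1 − a) = 1/(1 − 630) = -1/629. Expand this rational in ℤ_7: compute digits iteratively via d_i = x_i mod 7, x_{i+1} = (x_i − d_i)/7. The first 4 digits are (1, 6, 6, 2).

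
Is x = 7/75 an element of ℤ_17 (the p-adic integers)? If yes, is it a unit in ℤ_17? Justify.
x ∈ ℤ_17^× (unit); v_17(x) = 0

ℤ_17 = {x ∈ ℚ_17 : v_17(x) ≥ 0} and ℤ_17^× = {x ∈ ℤ_17 : v_17(x) = 0}. Here v_17(7/75) = v_17(num) − v_17(den) = 0; compare against these criteria.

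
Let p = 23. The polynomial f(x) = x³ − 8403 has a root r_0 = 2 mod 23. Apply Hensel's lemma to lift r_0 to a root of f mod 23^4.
r_3 = 107780 (mod 279841)

Hensel: r_{i+1} = r_i − f(r_i)/f′(r_i) mod 23^{i+2}, where f′(x) = 3x². Iterate:
  r_0 = 2 (mod 23)
  r_1 = 393 (mod 529)
  r_2 = 10444 (mod 12167)
  r_3 = 107780 (mod 279841)
Final: r = 107780 with f(r) ≡ 0 mod 23^4.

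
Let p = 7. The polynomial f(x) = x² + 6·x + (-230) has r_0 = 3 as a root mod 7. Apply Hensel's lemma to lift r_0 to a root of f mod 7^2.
r_1 = 24 (mod 49)

Hensel: r_{i+1} = r_i − f(r_i)·(f′(r_i))^{-1} mod 7^{i+2}, f′(x) = 2x + 6. Iterate:
  r_0 = 3 (mod 7)
  r_1 = 24 (mod 49)
Final: r = 24 satisfies f(r) ≡ 0 mod 7^2.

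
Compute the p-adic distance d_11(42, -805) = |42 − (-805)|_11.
d_11(42, -805) = 1/121

Step 1 — x − y = 42 − (-805) = 847. Step 2 — v_11(847) = 2 (factor: 847 = (11^2 · 7); the sign does not affect v_p). Step 3 — |x − y|_11 = 11^{-2} = 1/121.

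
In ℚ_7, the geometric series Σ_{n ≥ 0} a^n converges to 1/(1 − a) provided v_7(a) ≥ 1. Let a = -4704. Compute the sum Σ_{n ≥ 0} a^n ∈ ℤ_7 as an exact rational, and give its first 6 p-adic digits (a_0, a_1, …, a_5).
Σ a^n = 1/(1 − a) = 1/4705;  first 6 digits = (1, 0, 2, 0, 2, 0)

v_7(a) = 2 ≥ 1, so the series converges in ℤ_7 to 1/(1 − a) = 1/(1 − (-4704)) = 1/4705. Expand this rational in ℤ_7: compute digits iteratively via d_i = x_i mod 7, x_{i+1} = (x_i − d_i)/7. The first 6 digits are (1, 0, 2, 0, 2, 0).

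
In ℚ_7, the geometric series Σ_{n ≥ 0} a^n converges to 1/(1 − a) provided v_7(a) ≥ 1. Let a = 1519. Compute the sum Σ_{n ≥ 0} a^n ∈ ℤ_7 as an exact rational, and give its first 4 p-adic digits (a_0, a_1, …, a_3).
Σ a^n = 1/(1 − a) = -1/1518;  first 4 digits = (1, 0, 3, 4)

v_7(a) = 2 ≥ 1, so the series converges in ℤ_7 to 1/(1 − a) = 1/(1 − 1519) = -1/1518. Expand this rational in ℤ_7: compute digits iteratively via d_i = x_i mod 7, x_{i+1} = (x_i − d_i)/7. The first 4 digits are (1, 0, 3, 4).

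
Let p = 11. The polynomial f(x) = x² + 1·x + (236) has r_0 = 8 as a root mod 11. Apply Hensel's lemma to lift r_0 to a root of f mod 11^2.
r_1 = 118 (mod 121)

Hensel: r_{i+1} = r_i − f(r_i)·(f′(r_i))^{-1} mod 11^{i+2}, f′(x) = 2x + 1. Iterate:
  r_0 = 8 (mod 11)
  r_1 = 118 (mod 121)
Final: r = 118 satisfies f(r) ≡ 0 mod 11^2.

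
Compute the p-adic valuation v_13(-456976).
v_13(-456976) = 4

v_13(n) is the largest exponent k such that 13^k divides n. Factor out: -456976 = -13^4 · 16. (Sign doesn't affect v_p.) So v_13(-456976) = 4.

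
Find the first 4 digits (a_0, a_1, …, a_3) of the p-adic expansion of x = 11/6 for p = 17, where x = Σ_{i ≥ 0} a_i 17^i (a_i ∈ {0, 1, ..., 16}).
(a_0, …, a_3) = (16, 2, 14, 2)

v_17(11/6) = 0 (numerator and denominator both coprime to 17), so x ∈ ℤ_17^×. Compute digits iteratively via a_i = x_i mod 17, x_{i+1} = (x_i − a_i)/17, with x_0 = x:
  x_0 = 11/6;  a_0 = 16;  x_1 = (x_0 − 16)/17 = -5/6
  x_1 = -5/6;  a_1 = 2;  x_2 = (x_1 − 2)/17 = -1/6
  x_2 = -1/6;  a_2 = 14;  x_3 = (x_2 − 14)/17 = -5/6
  x_3 = -5/6;  a_3 = 2;  x_4 = (x_3 − 2)/17 = -1/6
Digits: (16, 2, 14, 2).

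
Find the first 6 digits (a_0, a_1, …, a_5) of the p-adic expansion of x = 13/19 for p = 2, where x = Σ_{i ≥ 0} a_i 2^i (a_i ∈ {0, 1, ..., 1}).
(a_0, …, a_5) = (1, 1, 1, 1, 1, 0)

v_2(13/19) = 0 (numerator and denominator both coprime to 2), so x ∈ ℤ_2^×. Compute digits iteratively via a_i = x_i mod 2, x_{i+1} = (x_i − a_i)/2, with x_0 = x:
  x_0 = 13/19;  a_0 = 1;  x_1 = (x_0 − 1)/2 = -3/19
  x_1 = -3/19;  a_1 = 1;  x_2 = (x_1 − 1)/2 = -11/19
  x_2 = -11/19;  a_2 = 1;  x_3 = (x_2 − 1)/2 = -15/19
  x_3 = -15/19;  a_3 = 1;  x_4 = (x_3 − 1)/2 = -17/19
  x_4 = -17/19;  a_4 = 1;  x_5 = (x_4 − 1)/2 = -18/19
  x_5 = -18/19;  a_5 = 0;  x_6 = (x_5 − 0)/2 = -9/19
Digits: (1, 1, 1, 1, 1, 0).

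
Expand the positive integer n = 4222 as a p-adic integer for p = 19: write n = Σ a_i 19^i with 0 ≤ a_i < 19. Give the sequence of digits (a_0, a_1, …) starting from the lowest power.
(a_0, a_1, …) = (4, 13, 11)

Repeated division by 19 gives the digits low-to-high: 4222 = 4 + 13·19^1 + 11·19^2. Digit sequence: (4, 13, 11).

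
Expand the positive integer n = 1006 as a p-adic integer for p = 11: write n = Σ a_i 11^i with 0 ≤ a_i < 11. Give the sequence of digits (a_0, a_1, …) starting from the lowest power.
(a_0, a_1, …) = (5, 3, 8)

Repeated division by 11 gives the digits low-to-high: 1006 = 5 + 3·11^1 + 8·11^2. Digit sequence: (5, 3, 8).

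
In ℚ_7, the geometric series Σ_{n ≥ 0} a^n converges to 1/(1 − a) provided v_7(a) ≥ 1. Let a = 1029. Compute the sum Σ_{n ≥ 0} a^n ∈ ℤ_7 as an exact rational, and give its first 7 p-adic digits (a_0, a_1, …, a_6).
Σ a^n = 1/(1 − a) = -1/1028;  first 7 digits = (1, 0, 0, 3, 0, 0, 2)

v_7(a) = 3 ≥ 1, so the series converges in ℤ_7 to 1/(1 − a) = 1/(1 − 1029) = -1/1028. Expand this rational in ℤ_7: compute digits iteratively via d_i = x_i mod 7, x_{i+1} = (x_i − d_i)/7. The first 7 digits are (1, 0, 0, 3, 0, 0, 2).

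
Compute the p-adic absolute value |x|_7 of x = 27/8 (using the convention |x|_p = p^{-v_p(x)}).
|27/8|_7 = 1

Step 1 — compute v_7(x) by factoring powers of 7 out of the numerator and denominator: v_7(27/8) = 0. Step 2 — apply |x|_p = p^{-v_p(x)} = 7^{0} = 1.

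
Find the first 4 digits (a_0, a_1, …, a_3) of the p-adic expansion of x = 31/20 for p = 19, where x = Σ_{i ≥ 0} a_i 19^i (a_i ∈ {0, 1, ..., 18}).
(a_0, …, a_3) = (12, 8, 10, 8)

v_19(31/20) = 0 (numerator and denominator both coprime to 19), so x ∈ ℤ_19^×. Compute digits iteratively via a_i = x_i mod 19, x_{i+1} = (x_i − a_i)/19, with x_0 = x:
  x_0 = 31/20;  a_0 = 12;  x_1 = (x_0 − 12)/19 = -11/20
  x_1 = -11/20;  a_1 = 8;  x_2 = (x_1 − 8)/19 = -9/20
  x_2 = -9/20;  a_2 = 10;  x_3 = (x_2 − 10)/19 = -11/20
  x_3 = -11/20;  a_3 = 8;  x_4 = (x_3 − 8)/19 = -9/20
Digits: (12, 8, 10, 8).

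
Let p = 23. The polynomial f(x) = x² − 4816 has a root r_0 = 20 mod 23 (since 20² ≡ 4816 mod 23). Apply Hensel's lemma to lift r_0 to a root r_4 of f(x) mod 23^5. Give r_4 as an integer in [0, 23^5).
r_4 = 1981976 (mod 6436343)

Hensel's recurrence: r_{i+1} = r_i − f(r_i)·(f′(r_i))^{-1} mod 23^{i+2}, with f′(x) = 2x. Iterate:
  r_0 = 20 (mod 23)
  r_1 = 342 (mod 529)
  r_2 = 10922 (mod 12167)
  r_3 = 23089 (mod 279841)
  r_4 = 1981976 (mod 6436343)
Final: r_4 = 1981976, and one checks f(r_4) ≡ 0 mod 23^5.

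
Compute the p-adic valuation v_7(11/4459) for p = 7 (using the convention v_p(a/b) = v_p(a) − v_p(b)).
v_7(11/4459) = -3

Factor powers of 7 from the numerator and denominator of the reduced fraction: 11 = 7^0 · 11 and 4459 = 7^3 · 13. Apply v_p(a/b) = v_p(a) − v_p(b): v_7(11/4459) = 0 − 3 = -3.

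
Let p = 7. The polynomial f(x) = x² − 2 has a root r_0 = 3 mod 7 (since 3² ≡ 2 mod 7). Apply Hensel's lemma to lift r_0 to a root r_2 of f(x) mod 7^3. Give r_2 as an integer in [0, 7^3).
r_2 = 108 (mod 343)

Hensel's recurrence: r_{i+1} = r_i − f(r_i)·(f′(r_i))^{-1} mod 7^{i+2}, with f′(x) = 2x. Iterate:
  r_0 = 3 (mod 7)
  r_1 = 10 (mod 49)
  r_2 = 108 (mod 343)
Final: r_2 = 108, and one checks f(r_2) ≡ 0 mod 7^3.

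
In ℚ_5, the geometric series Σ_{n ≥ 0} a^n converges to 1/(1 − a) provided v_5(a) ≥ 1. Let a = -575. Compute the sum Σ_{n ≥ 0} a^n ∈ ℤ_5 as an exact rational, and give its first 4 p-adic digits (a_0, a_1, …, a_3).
Σ a^n = 1/(1 − a) = 1/576;  first 4 digits = (1, 0, 2, 0)

v_5(a) = 2 ≥ 1, so the series converges in ℤ_5 to 1/(1 − a) = 1/(1 − (-575)) = 1/576. Expand this rational in ℤ_5: compute digits iteratively via d_i = x_i mod 5, x_{i+1} = (x_i − d_i)/5. The first 4 digits are (1, 0, 2, 0).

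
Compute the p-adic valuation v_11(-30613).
v_11(-30613) = 3

v_11(n) is the largest exponent k such that 11^k divides n. Factor out: -30613 = -11^3 · 23. (Sign doesn't affect v_p.) So v_11(-30613) = 3.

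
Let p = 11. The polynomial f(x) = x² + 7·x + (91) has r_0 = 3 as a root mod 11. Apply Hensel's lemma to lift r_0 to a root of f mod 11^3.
r_2 = 608 (mod 1331)

Hensel: r_{i+1} = r_i − f(r_i)·(f′(r_i))^{-1} mod 11^{i+2}, f′(x) = 2x + 7. Iterate:
  r_0 = 3 (mod 11)
  r_1 = 3 (mod 121)
  r_2 = 608 (mod 1331)
Final: r = 608 satisfies f(r) ≡ 0 mod 11^3.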